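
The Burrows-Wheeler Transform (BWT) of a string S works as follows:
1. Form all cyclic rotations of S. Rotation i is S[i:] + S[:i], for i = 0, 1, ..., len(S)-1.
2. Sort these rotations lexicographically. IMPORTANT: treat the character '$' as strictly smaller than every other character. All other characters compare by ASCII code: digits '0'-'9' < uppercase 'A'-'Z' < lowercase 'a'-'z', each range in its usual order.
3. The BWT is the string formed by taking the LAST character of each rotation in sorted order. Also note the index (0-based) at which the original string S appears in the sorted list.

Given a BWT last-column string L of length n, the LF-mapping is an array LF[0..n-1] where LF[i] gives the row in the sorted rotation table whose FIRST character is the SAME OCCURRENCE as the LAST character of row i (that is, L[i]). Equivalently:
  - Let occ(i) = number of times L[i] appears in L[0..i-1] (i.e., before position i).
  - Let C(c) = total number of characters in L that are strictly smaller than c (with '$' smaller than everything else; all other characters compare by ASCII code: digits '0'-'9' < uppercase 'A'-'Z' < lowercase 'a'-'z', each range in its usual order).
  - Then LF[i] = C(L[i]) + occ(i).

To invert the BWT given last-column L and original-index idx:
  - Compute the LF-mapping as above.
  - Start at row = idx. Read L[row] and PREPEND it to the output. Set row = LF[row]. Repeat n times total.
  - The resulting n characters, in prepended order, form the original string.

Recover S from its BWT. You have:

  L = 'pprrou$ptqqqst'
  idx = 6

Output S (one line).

Answer: qstuqrpopqtrp$

Derivation:
LF mapping: 2 3 8 9 1 13 0 4 11 5 6 7 10 12
Walk LF starting at row 6, prepending L[row]:
  step 1: row=6, L[6]='$', prepend. Next row=LF[6]=0
  step 2: row=0, L[0]='p', prepend. Next row=LF[0]=2
  step 3: row=2, L[2]='r', prepend. Next row=LF[2]=8
  step 4: row=8, L[8]='t', prepend. Next row=LF[8]=11
  step 5: row=11, L[11]='q', prepend. Next row=LF[11]=7
  step 6: row=7, L[7]='p', prepend. Next row=LF[7]=4
  step 7: row=4, L[4]='o', prepend. Next row=LF[4]=1
  step 8: row=1, L[1]='p', prepend. Next row=LF[1]=3
  step 9: row=3, L[3]='r', prepend. Next row=LF[3]=9
  step 10: row=9, L[9]='q', prepend. Next row=LF[9]=5
  step 11: row=5, L[5]='u', prepend. Next row=LF[5]=13
  step 12: row=13, L[13]='t', prepend. Next row=LF[13]=12
  step 13: row=12, L[12]='s', prepend. Next row=LF[12]=10
  step 14: row=10, L[10]='q', prepend. Next row=LF[10]=6
Reversed output: qstuqrpopqtrp$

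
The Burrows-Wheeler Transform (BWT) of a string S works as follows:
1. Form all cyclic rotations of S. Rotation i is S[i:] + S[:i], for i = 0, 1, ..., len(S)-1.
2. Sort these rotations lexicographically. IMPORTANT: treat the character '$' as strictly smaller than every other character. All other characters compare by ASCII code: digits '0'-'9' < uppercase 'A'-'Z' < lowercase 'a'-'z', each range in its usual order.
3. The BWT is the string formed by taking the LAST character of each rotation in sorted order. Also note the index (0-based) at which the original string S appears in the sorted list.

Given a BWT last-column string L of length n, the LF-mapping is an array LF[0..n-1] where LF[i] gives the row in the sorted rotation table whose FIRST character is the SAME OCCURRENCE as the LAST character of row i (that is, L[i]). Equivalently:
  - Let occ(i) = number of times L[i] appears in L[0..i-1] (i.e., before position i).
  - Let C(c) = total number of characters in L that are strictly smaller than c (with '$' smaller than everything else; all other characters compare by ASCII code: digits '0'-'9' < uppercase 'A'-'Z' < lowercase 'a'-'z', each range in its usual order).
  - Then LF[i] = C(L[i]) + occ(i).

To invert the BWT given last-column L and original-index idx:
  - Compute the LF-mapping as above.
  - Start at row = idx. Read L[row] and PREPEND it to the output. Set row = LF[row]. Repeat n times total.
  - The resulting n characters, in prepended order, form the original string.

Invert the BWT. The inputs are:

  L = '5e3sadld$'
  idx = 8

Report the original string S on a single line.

Answer: saddle35$

Derivation:
LF mapping: 2 6 1 8 3 4 7 5 0
Walk LF starting at row 8, prepending L[row]:
  step 1: row=8, L[8]='$', prepend. Next row=LF[8]=0
  step 2: row=0, L[0]='5', prepend. Next row=LF[0]=2
  step 3: row=2, L[2]='3', prepend. Next row=LF[2]=1
  step 4: row=1, L[1]='e', prepend. Next row=LF[1]=6
  step 5: row=6, L[6]='l', prepend. Next row=LF[6]=7
  step 6: row=7, L[7]='d', prepend. Next row=LF[7]=5
  step 7: row=5, L[5]='d', prepend. Next row=LF[5]=4
  step 8: row=4, L[4]='a', prepend. Next row=LF[4]=3
  step 9: row=3, L[3]='s', prepend. Next row=LF[3]=8
Reversed output: saddle35$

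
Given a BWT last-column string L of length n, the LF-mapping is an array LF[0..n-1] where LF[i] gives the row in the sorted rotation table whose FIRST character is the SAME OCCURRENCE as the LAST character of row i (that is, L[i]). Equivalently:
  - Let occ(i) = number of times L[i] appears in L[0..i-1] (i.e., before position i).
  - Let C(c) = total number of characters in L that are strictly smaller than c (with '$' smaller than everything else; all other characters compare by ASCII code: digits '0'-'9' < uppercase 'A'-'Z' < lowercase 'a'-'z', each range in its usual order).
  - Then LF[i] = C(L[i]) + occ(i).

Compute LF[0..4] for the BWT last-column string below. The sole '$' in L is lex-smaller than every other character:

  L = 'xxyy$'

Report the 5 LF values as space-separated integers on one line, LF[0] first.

Char counts: '$':1, 'x':2, 'y':2
C (first-col start): C('$')=0, C('x')=1, C('y')=3
L[0]='x': occ=0, LF[0]=C('x')+0=1+0=1
L[1]='x': occ=1, LF[1]=C('x')+1=1+1=2
L[2]='y': occ=0, LF[2]=C('y')+0=3+0=3
L[3]='y': occ=1, LF[3]=C('y')+1=3+1=4
L[4]='$': occ=0, LF[4]=C('$')+0=0+0=0

Answer: 1 2 3 4 0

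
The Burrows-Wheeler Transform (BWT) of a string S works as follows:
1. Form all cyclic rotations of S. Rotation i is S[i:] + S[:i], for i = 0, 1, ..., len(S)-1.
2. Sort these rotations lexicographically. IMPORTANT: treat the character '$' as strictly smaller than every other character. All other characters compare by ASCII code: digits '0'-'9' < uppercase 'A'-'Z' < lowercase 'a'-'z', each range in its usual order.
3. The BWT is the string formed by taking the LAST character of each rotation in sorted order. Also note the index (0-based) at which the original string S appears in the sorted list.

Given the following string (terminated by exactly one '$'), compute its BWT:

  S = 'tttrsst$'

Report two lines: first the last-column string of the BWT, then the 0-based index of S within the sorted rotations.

Answer: ttrsstt$
7

Derivation:
All 8 rotations (rotation i = S[i:]+S[:i]):
  rot[0] = tttrsst$
  rot[1] = ttrsst$t
  rot[2] = trsst$tt
  rot[3] = rsst$ttt
  rot[4] = sst$tttr
  rot[5] = st$tttrs
  rot[6] = t$tttrss
  rot[7] = $tttrsst
Sorted (with $ < everything):
  sorted[0] = $tttrsst  (last char: 't')
  sorted[1] = rsst$ttt  (last char: 't')
  sorted[2] = sst$tttr  (last char: 'r')
  sorted[3] = st$tttrs  (last char: 's')
  sorted[4] = t$tttrss  (last char: 's')
  sorted[5] = trsst$tt  (last char: 't')
  sorted[6] = ttrsst$t  (last char: 't')
  sorted[7] = tttrsst$  (last char: '$')
Last column: ttrsstt$
Original string S is at sorted index 7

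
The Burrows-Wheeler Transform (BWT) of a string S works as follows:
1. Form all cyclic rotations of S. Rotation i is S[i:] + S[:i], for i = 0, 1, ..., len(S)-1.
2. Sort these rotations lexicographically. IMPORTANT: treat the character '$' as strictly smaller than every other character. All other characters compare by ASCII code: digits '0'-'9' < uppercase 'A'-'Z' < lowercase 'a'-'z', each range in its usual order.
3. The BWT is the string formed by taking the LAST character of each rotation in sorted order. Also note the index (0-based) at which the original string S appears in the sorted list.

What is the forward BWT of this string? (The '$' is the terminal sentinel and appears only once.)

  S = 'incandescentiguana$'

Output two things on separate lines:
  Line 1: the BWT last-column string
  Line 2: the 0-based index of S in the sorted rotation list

All 19 rotations (rotation i = S[i:]+S[:i]):
  rot[0] = incandescentiguana$
  rot[1] = ncandescentiguana$i
  rot[2] = candescentiguana$in
  rot[3] = andescentiguana$inc
  rot[4] = ndescentiguana$inca
  rot[5] = descentiguana$incan
  rot[6] = escentiguana$incand
  rot[7] = scentiguana$incande
  rot[8] = centiguana$incandes
  rot[9] = entiguana$incandesc
  rot[10] = ntiguana$incandesce
  rot[11] = tiguana$incandescen
  rot[12] = iguana$incandescent
  rot[13] = guana$incandescenti
  rot[14] = uana$incandescentig
  rot[15] = ana$incandescentigu
  rot[16] = na$incandescentigua
  rot[17] = a$incandescentiguan
  rot[18] = $incandescentiguana
Sorted (with $ < everything):
  sorted[0] = $incandescentiguana  (last char: 'a')
  sorted[1] = a$incandescentiguan  (last char: 'n')
  sorted[2] = ana$incandescentigu  (last char: 'u')
  sorted[3] = andescentiguana$inc  (last char: 'c')
  sorted[4] = candescentiguana$in  (last char: 'n')
  sorted[5] = centiguana$incandes  (last char: 's')
  sorted[6] = descentiguana$incan  (last char: 'n')
  sorted[7] = entiguana$incandesc  (last char: 'c')
  sorted[8] = escentiguana$incand  (last char: 'd')
  sorted[9] = guana$incandescenti  (last char: 'i')
  sorted[10] = iguana$incandescent  (last char: 't')
  sorted[11] = incandescentiguana$  (last char: '$')
  sorted[12] = na$incandescentigua  (last char: 'a')
  sorted[13] = ncandescentiguana$i  (last char: 'i')
  sorted[14] = ndescentiguana$inca  (last char: 'a')
  sorted[15] = ntiguana$incandesce  (last char: 'e')
  sorted[16] = scentiguana$incande  (last char: 'e')
  sorted[17] = tiguana$incandescen  (last char: 'n')
  sorted[18] = uana$incandescentig  (last char: 'g')
Last column: anucnsncdit$aiaeeng
Original string S is at sorted index 11

Answer: anucnsncdit$aiaeeng
11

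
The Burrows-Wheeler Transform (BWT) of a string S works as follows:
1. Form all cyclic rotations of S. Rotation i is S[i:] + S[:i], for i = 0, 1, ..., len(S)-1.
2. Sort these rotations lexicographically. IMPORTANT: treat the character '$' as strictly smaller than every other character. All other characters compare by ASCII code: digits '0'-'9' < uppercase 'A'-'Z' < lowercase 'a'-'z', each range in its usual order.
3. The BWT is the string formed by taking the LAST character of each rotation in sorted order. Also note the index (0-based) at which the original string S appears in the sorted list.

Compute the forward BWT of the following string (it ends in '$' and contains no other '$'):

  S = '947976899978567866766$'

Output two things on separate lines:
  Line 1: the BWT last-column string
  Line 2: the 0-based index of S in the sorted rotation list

Answer: 69867865769964776$7998
17

Derivation:
All 22 rotations (rotation i = S[i:]+S[:i]):
  rot[0] = 947976899978567866766$
  rot[1] = 47976899978567866766$9
  rot[2] = 7976899978567866766$94
  rot[3] = 976899978567866766$947
  rot[4] = 76899978567866766$9479
  rot[5] = 6899978567866766$94797
  rot[6] = 899978567866766$947976
  rot[7] = 99978567866766$9479768
  rot[8] = 9978567866766$94797689
  rot[9] = 978567866766$947976899
  rot[10] = 78567866766$9479768999
  rot[11] = 8567866766$94797689997
  rot[12] = 567866766$947976899978
  rot[13] = 67866766$9479768999785
  rot[14] = 7866766$94797689997856
  rot[15] = 866766$947976899978567
  rot[16] = 66766$9479768999785678
  rot[17] = 6766$94797689997856786
  rot[18] = 766$947976899978567866
  rot[19] = 66$9479768999785678667
  rot[20] = 6$94797689997856786676
  rot[21] = $947976899978567866766
Sorted (with $ < everything):
  sorted[0] = $947976899978567866766  (last char: '6')
  sorted[1] = 47976899978567866766$9  (last char: '9')
  sorted[2] = 567866766$947976899978  (last char: '8')
  sorted[3] = 6$94797689997856786676  (last char: '6')
  sorted[4] = 66$9479768999785678667  (last char: '7')
  sorted[5] = 66766$9479768999785678  (last char: '8')
  sorted[6] = 6766$94797689997856786  (last char: '6')
  sorted[7] = 67866766$9479768999785  (last char: '5')
  sorted[8] = 6899978567866766$94797  (last char: '7')
  sorted[9] = 766$947976899978567866  (last char: '6')
  sorted[10] = 76899978567866766$9479  (last char: '9')
  sorted[11] = 78567866766$9479768999  (last char: '9')
  sorted[12] = 7866766$94797689997856  (last char: '6')
  sorted[13] = 7976899978567866766$94  (last char: '4')
  sorted[14] = 8567866766$94797689997  (last char: '7')
  sorted[15] = 866766$947976899978567  (last char: '7')
  sorted[16] = 899978567866766$947976  (last char: '6')
  sorted[17] = 947976899978567866766$  (last char: '$')
  sorted[18] = 976899978567866766$947  (last char: '7')
  sorted[19] = 978567866766$947976899  (last char: '9')
  sorted[20] = 9978567866766$94797689  (last char: '9')
  sorted[21] = 99978567866766$9479768  (last char: '8')
Last column: 69867865769964776$7998
Original string S is at sorted index 17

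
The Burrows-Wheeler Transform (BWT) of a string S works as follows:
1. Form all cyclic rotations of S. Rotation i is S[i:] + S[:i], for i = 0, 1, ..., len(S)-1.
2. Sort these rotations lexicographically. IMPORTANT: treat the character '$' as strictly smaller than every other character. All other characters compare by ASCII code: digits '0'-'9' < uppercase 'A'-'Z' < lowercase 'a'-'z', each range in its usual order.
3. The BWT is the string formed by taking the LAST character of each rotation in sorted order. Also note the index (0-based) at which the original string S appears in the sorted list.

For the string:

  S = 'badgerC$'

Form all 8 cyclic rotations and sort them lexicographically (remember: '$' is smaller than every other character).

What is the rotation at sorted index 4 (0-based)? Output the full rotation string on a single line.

All 8 rotations (rotation i = S[i:]+S[:i]):
  rot[0] = badgerC$
  rot[1] = adgerC$b
  rot[2] = dgerC$ba
  rot[3] = gerC$bad
  rot[4] = erC$badg
  rot[5] = rC$badge
  rot[6] = C$badger
  rot[7] = $badgerC
Sorted (with $ < everything):
  sorted[0] = $badgerC
  sorted[1] = C$badger
  sorted[2] = adgerC$b
  sorted[3] = badgerC$
  sorted[4] = dgerC$ba
  sorted[5] = erC$badg
  sorted[6] = gerC$bad
  sorted[7] = rC$badge
sorted[4] = dgerC$ba

Answer: dgerC$ba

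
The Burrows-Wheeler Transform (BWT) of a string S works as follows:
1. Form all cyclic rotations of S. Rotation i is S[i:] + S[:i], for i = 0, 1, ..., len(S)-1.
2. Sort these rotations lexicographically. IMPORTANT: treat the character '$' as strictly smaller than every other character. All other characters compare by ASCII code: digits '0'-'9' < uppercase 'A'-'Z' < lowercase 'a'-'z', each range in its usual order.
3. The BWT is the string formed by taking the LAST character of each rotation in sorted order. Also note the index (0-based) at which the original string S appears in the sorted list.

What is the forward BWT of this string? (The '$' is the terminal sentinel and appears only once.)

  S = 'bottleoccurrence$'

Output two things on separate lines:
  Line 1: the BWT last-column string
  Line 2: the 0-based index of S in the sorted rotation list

All 17 rotations (rotation i = S[i:]+S[:i]):
  rot[0] = bottleoccurrence$
  rot[1] = ottleoccurrence$b
  rot[2] = ttleoccurrence$bo
  rot[3] = tleoccurrence$bot
  rot[4] = leoccurrence$bott
  rot[5] = eoccurrence$bottl
  rot[6] = occurrence$bottle
  rot[7] = ccurrence$bottleo
  rot[8] = currence$bottleoc
  rot[9] = urrence$bottleocc
  rot[10] = rrence$bottleoccu
  rot[11] = rence$bottleoccur
  rot[12] = ence$bottleoccurr
  rot[13] = nce$bottleoccurre
  rot[14] = ce$bottleoccurren
  rot[15] = e$bottleoccurrenc
  rot[16] = $bottleoccurrence
Sorted (with $ < everything):
  sorted[0] = $bottleoccurrence  (last char: 'e')
  sorted[1] = bottleoccurrence$  (last char: '$')
  sorted[2] = ccurrence$bottleo  (last char: 'o')
  sorted[3] = ce$bottleoccurren  (last char: 'n')
  sorted[4] = currence$bottleoc  (last char: 'c')
  sorted[5] = e$bottleoccurrenc  (last char: 'c')
  sorted[6] = ence$bottleoccurr  (last char: 'r')
  sorted[7] = eoccurrence$bottl  (last char: 'l')
  sorted[8] = leoccurrence$bott  (last char: 't')
  sorted[9] = nce$bottleoccurre  (last char: 'e')
  sorted[10] = occurrence$bottle  (last char: 'e')
  sorted[11] = ottleoccurrence$b  (last char: 'b')
  sorted[12] = rence$bottleoccur  (last char: 'r')
  sorted[13] = rrence$bottleoccu  (last char: 'u')
  sorted[14] = tleoccurrence$bot  (last char: 't')
  sorted[15] = ttleoccurrence$bo  (last char: 'o')
  sorted[16] = urrence$bottleocc  (last char: 'c')
Last column: e$onccrlteebrutoc
Original string S is at sorted index 1

Answer: e$onccrlteebrutoc
1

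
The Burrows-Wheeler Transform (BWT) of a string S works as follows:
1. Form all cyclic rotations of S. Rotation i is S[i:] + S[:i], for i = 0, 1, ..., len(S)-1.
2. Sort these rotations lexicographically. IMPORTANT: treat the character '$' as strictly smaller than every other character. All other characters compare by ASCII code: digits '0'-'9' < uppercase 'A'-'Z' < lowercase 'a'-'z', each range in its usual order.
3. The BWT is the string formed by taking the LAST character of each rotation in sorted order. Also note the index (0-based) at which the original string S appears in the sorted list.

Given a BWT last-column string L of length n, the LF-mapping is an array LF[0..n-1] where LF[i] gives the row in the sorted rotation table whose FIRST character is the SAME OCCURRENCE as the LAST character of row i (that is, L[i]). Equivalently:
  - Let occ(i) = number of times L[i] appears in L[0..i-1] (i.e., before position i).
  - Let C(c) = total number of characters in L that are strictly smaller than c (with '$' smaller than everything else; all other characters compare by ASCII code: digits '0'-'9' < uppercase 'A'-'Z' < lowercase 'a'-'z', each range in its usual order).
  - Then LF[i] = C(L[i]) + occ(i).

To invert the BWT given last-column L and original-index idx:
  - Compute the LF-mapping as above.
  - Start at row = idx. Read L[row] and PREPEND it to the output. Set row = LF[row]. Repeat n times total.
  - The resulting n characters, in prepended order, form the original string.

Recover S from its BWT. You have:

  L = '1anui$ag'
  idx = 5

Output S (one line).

Answer: iguana1$

Derivation:
LF mapping: 1 2 6 7 5 0 3 4
Walk LF starting at row 5, prepending L[row]:
  step 1: row=5, L[5]='$', prepend. Next row=LF[5]=0
  step 2: row=0, L[0]='1', prepend. Next row=LF[0]=1
  step 3: row=1, L[1]='a', prepend. Next row=LF[1]=2
  step 4: row=2, L[2]='n', prepend. Next row=LF[2]=6
  step 5: row=6, L[6]='a', prepend. Next row=LF[6]=3
  step 6: row=3, L[3]='u', prepend. Next row=LF[3]=7
  step 7: row=7, L[7]='g', prepend. Next row=LF[7]=4
  step 8: row=4, L[4]='i', prepend. Next row=LF[4]=5
Reversed output: iguana1$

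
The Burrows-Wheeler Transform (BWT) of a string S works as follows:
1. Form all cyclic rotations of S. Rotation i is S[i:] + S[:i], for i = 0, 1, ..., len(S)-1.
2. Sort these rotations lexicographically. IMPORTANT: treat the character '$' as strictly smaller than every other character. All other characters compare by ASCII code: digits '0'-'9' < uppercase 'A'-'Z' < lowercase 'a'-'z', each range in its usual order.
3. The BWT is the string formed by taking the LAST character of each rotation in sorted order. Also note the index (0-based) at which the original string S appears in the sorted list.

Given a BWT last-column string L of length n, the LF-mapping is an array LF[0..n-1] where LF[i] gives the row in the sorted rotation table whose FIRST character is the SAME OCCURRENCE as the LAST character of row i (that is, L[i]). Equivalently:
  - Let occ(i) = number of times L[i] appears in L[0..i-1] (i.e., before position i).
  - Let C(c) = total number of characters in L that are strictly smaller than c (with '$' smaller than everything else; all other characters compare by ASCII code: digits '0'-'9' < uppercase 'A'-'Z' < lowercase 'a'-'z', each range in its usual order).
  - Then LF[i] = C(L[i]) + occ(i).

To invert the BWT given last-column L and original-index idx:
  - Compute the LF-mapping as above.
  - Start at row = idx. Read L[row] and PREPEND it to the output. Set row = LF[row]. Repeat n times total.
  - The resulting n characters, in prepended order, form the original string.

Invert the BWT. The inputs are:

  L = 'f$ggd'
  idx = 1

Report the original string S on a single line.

Answer: dggf$

Derivation:
LF mapping: 2 0 3 4 1
Walk LF starting at row 1, prepending L[row]:
  step 1: row=1, L[1]='$', prepend. Next row=LF[1]=0
  step 2: row=0, L[0]='f', prepend. Next row=LF[0]=2
  step 3: row=2, L[2]='g', prepend. Next row=LF[2]=3
  step 4: row=3, L[3]='g', prepend. Next row=LF[3]=4
  step 5: row=4, L[4]='d', prepend. Next row=LF[4]=1
Reversed output: dggf$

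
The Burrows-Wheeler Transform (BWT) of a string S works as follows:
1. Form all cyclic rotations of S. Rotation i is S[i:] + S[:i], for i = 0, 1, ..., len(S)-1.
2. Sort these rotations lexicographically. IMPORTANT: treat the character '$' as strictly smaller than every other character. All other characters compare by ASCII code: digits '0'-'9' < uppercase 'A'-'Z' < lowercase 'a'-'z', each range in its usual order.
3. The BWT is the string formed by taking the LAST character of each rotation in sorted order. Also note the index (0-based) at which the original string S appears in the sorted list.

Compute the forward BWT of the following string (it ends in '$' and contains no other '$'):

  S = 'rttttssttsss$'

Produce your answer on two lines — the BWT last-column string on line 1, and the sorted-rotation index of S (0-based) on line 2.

All 13 rotations (rotation i = S[i:]+S[:i]):
  rot[0] = rttttssttsss$
  rot[1] = ttttssttsss$r
  rot[2] = tttssttsss$rt
  rot[3] = ttssttsss$rtt
  rot[4] = tssttsss$rttt
  rot[5] = ssttsss$rtttt
  rot[6] = sttsss$rtttts
  rot[7] = ttsss$rttttss
  rot[8] = tsss$rttttsst
  rot[9] = sss$rttttsstt
  rot[10] = ss$rttttsstts
  rot[11] = s$rttttssttss
  rot[12] = $rttttssttsss
Sorted (with $ < everything):
  sorted[0] = $rttttssttsss  (last char: 's')
  sorted[1] = rttttssttsss$  (last char: '$')
  sorted[2] = s$rttttssttss  (last char: 's')
  sorted[3] = ss$rttttsstts  (last char: 's')
  sorted[4] = sss$rttttsstt  (last char: 't')
  sorted[5] = ssttsss$rtttt  (last char: 't')
  sorted[6] = sttsss$rtttts  (last char: 's')
  sorted[7] = tsss$rttttsst  (last char: 't')
  sorted[8] = tssttsss$rttt  (last char: 't')
  sorted[9] = ttsss$rttttss  (last char: 's')
  sorted[10] = ttssttsss$rtt  (last char: 't')
  sorted[11] = tttssttsss$rt  (last char: 't')
  sorted[12] = ttttssttsss$r  (last char: 'r')
Last column: s$ssttsttsttr
Original string S is at sorted index 1

Answer: s$ssttsttsttr
1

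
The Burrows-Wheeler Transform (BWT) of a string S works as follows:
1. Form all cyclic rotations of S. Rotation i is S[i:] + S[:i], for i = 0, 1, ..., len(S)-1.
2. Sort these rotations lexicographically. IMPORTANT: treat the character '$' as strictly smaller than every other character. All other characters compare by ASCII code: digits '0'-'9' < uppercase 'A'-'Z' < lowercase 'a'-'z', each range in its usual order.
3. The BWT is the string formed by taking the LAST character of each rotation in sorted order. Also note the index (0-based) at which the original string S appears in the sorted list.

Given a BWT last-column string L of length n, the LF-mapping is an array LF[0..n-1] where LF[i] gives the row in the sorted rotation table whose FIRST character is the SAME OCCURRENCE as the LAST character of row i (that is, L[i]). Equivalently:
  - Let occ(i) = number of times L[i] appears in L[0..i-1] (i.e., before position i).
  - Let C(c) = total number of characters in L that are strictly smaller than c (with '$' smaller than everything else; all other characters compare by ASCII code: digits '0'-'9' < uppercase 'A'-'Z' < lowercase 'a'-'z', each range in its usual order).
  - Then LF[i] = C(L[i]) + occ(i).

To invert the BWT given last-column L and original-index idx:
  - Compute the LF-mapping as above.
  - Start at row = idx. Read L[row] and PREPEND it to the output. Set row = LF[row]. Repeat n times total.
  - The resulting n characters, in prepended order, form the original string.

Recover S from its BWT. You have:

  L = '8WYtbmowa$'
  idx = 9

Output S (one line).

LF mapping: 1 2 3 8 5 6 7 9 4 0
Walk LF starting at row 9, prepending L[row]:
  step 1: row=9, L[9]='$', prepend. Next row=LF[9]=0
  step 2: row=0, L[0]='8', prepend. Next row=LF[0]=1
  step 3: row=1, L[1]='W', prepend. Next row=LF[1]=2
  step 4: row=2, L[2]='Y', prepend. Next row=LF[2]=3
  step 5: row=3, L[3]='t', prepend. Next row=LF[3]=8
  step 6: row=8, L[8]='a', prepend. Next row=LF[8]=4
  step 7: row=4, L[4]='b', prepend. Next row=LF[4]=5
  step 8: row=5, L[5]='m', prepend. Next row=LF[5]=6
  step 9: row=6, L[6]='o', prepend. Next row=LF[6]=7
  step 10: row=7, L[7]='w', prepend. Next row=LF[7]=9
Reversed output: wombatYW8$

Answer: wombatYW8$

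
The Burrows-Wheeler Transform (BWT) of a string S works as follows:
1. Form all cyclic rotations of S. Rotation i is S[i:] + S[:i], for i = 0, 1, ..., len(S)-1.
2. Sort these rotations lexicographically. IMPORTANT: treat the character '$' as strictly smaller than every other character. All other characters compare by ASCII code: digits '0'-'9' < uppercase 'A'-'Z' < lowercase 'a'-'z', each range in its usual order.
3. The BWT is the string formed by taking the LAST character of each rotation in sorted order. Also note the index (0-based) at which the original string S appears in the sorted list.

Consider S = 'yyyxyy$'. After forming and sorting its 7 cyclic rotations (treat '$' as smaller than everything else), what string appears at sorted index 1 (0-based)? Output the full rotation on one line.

All 7 rotations (rotation i = S[i:]+S[:i]):
  rot[0] = yyyxyy$
  rot[1] = yyxyy$y
  rot[2] = yxyy$yy
  rot[3] = xyy$yyy
  rot[4] = yy$yyyx
  rot[5] = y$yyyxy
  rot[6] = $yyyxyy
Sorted (with $ < everything):
  sorted[0] = $yyyxyy
  sorted[1] = xyy$yyy
  sorted[2] = y$yyyxy
  sorted[3] = yxyy$yy
  sorted[4] = yy$yyyx
  sorted[5] = yyxyy$y
  sorted[6] = yyyxyy$
sorted[1] = xyy$yyy

Answer: xyy$yyy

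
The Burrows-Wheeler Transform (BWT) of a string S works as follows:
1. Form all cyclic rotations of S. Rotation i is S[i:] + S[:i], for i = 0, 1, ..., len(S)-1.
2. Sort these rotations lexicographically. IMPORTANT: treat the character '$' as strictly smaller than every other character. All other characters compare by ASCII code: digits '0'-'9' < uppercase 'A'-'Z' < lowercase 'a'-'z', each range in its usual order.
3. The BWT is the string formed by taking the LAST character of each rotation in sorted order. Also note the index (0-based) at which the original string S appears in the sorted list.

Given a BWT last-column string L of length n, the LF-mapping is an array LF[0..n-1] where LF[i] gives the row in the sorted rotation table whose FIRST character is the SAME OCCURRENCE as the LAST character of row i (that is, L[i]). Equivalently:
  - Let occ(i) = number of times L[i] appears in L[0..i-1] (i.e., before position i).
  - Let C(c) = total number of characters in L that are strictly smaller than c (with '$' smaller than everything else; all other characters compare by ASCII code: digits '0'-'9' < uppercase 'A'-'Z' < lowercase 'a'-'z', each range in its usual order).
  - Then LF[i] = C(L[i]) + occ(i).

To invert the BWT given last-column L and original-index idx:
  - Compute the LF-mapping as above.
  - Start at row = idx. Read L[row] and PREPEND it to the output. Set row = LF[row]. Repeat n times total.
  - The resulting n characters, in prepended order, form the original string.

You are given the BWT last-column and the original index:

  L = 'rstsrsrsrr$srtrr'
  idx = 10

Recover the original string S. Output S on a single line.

Answer: srrsrtrrrtssrsr$

Derivation:
LF mapping: 1 9 14 10 2 11 3 12 4 5 0 13 6 15 7 8
Walk LF starting at row 10, prepending L[row]:
  step 1: row=10, L[10]='$', prepend. Next row=LF[10]=0
  step 2: row=0, L[0]='r', prepend. Next row=LF[0]=1
  step 3: row=1, L[1]='s', prepend. Next row=LF[1]=9
  step 4: row=9, L[9]='r', prepend. Next row=LF[9]=5
  step 5: row=5, L[5]='s', prepend. Next row=LF[5]=11
  step 6: row=11, L[11]='s', prepend. Next row=LF[11]=13
  step 7: row=13, L[13]='t', prepend. Next row=LF[13]=15
  step 8: row=15, L[15]='r', prepend. Next row=LF[15]=8
  step 9: row=8, L[8]='r', prepend. Next row=LF[8]=4
  step 10: row=4, L[4]='r', prepend. Next row=LF[4]=2
  step 11: row=2, L[2]='t', prepend. Next row=LF[2]=14
  step 12: row=14, L[14]='r', prepend. Next row=LF[14]=7
  step 13: row=7, L[7]='s', prepend. Next row=LF[7]=12
  step 14: row=12, L[12]='r', prepend. Next row=LF[12]=6
  step 15: row=6, L[6]='r', prepend. Next row=LF[6]=3
  step 16: row=3, L[3]='s', prepend. Next row=LF[3]=10
Reversed output: srrsrtrrrtssrsr$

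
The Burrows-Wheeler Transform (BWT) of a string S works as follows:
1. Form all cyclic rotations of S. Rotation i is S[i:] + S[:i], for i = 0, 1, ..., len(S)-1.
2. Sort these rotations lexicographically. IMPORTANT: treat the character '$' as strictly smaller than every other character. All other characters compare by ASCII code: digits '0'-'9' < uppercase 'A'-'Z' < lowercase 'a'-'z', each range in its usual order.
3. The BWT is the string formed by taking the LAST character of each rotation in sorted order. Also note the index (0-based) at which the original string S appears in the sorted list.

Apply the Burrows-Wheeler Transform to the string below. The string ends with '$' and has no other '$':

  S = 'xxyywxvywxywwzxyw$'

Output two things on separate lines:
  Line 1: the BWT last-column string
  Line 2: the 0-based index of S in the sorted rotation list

All 18 rotations (rotation i = S[i:]+S[:i]):
  rot[0] = xxyywxvywxywwzxyw$
  rot[1] = xyywxvywxywwzxyw$x
  rot[2] = yywxvywxywwzxyw$xx
  rot[3] = ywxvywxywwzxyw$xxy
  rot[4] = wxvywxywwzxyw$xxyy
  rot[5] = xvywxywwzxyw$xxyyw
  rot[6] = vywxywwzxyw$xxyywx
  rot[7] = ywxywwzxyw$xxyywxv
  rot[8] = wxywwzxyw$xxyywxvy
  rot[9] = xywwzxyw$xxyywxvyw
  rot[10] = ywwzxyw$xxyywxvywx
  rot[11] = wwzxyw$xxyywxvywxy
  rot[12] = wzxyw$xxyywxvywxyw
  rot[13] = zxyw$xxyywxvywxyww
  rot[14] = xyw$xxyywxvywxywwz
  rot[15] = yw$xxyywxvywxywwzx
  rot[16] = w$xxyywxvywxywwzxy
  rot[17] = $xxyywxvywxywwzxyw
Sorted (with $ < everything):
  sorted[0] = $xxyywxvywxywwzxyw  (last char: 'w')
  sorted[1] = vywxywwzxyw$xxyywx  (last char: 'x')
  sorted[2] = w$xxyywxvywxywwzxy  (last char: 'y')
  sorted[3] = wwzxyw$xxyywxvywxy  (last char: 'y')
  sorted[4] = wxvywxywwzxyw$xxyy  (last char: 'y')
  sorted[5] = wxywwzxyw$xxyywxvy  (last char: 'y')
  sorted[6] = wzxyw$xxyywxvywxyw  (last char: 'w')
  sorted[7] = xvywxywwzxyw$xxyyw  (last char: 'w')
  sorted[8] = xxyywxvywxywwzxyw$  (last char: '$')
  sorted[9] = xyw$xxyywxvywxywwz  (last char: 'z')
  sorted[10] = xywwzxyw$xxyywxvyw  (last char: 'w')
  sorted[11] = xyywxvywxywwzxyw$x  (last char: 'x')
  sorted[12] = yw$xxyywxvywxywwzx  (last char: 'x')
  sorted[13] = ywwzxyw$xxyywxvywx  (last char: 'x')
  sorted[14] = ywxvywxywwzxyw$xxy  (last char: 'y')
  sorted[15] = ywxywwzxyw$xxyywxv  (last char: 'v')
  sorted[16] = yywxvywxywwzxyw$xx  (last char: 'x')
  sorted[17] = zxyw$xxyywxvywxyww  (last char: 'w')
Last column: wxyyyyww$zwxxxyvxw
Original string S is at sorted index 8

Answer: wxyyyyww$zwxxxyvxw
8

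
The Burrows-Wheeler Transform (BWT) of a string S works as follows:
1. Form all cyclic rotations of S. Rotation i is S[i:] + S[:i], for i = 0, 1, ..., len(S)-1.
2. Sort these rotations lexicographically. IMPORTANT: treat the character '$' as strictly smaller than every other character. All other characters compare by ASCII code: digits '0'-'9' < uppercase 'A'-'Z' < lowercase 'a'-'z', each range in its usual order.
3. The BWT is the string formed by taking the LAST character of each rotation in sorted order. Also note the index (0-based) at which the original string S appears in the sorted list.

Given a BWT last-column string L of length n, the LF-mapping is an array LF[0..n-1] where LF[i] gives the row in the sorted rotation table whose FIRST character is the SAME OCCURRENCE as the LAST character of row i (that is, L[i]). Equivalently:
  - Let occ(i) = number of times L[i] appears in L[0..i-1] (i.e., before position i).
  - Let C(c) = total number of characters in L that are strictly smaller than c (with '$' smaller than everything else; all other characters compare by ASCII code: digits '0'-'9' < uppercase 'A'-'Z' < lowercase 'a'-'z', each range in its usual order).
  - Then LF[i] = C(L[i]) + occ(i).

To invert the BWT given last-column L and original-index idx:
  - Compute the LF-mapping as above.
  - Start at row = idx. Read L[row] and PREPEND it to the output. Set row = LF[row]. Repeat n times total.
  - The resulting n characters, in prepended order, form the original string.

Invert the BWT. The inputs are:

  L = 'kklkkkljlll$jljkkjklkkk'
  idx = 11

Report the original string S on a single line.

LF mapping: 5 6 16 7 8 9 17 1 18 19 20 0 2 21 3 10 11 4 12 22 13 14 15
Walk LF starting at row 11, prepending L[row]:
  step 1: row=11, L[11]='$', prepend. Next row=LF[11]=0
  step 2: row=0, L[0]='k', prepend. Next row=LF[0]=5
  step 3: row=5, L[5]='k', prepend. Next row=LF[5]=9
  step 4: row=9, L[9]='l', prepend. Next row=LF[9]=19
  step 5: row=19, L[19]='l', prepend. Next row=LF[19]=22
  step 6: row=22, L[22]='k', prepend. Next row=LF[22]=15
  step 7: row=15, L[15]='k', prepend. Next row=LF[15]=10
  step 8: row=10, L[10]='l', prepend. Next row=LF[10]=20
  step 9: row=20, L[20]='k', prepend. Next row=LF[20]=13
  step 10: row=13, L[13]='l', prepend. Next row=LF[13]=21
  step 11: row=21, L[21]='k', prepend. Next row=LF[21]=14
  step 12: row=14, L[14]='j', prepend. Next row=LF[14]=3
  step 13: row=3, L[3]='k', prepend. Next row=LF[3]=7
  step 14: row=7, L[7]='j', prepend. Next row=LF[7]=1
  step 15: row=1, L[1]='k', prepend. Next row=LF[1]=6
  step 16: row=6, L[6]='l', prepend. Next row=LF[6]=17
  step 17: row=17, L[17]='j', prepend. Next row=LF[17]=4
  step 18: row=4, L[4]='k', prepend. Next row=LF[4]=8
  step 19: row=8, L[8]='l', prepend. Next row=LF[8]=18
  step 20: row=18, L[18]='k', prepend. Next row=LF[18]=12
  step 21: row=12, L[12]='j', prepend. Next row=LF[12]=2
  step 22: row=2, L[2]='l', prepend. Next row=LF[2]=16
  step 23: row=16, L[16]='k', prepend. Next row=LF[16]=11
Reversed output: kljklkjlkjkjklklkkllkk$

Answer: kljklkjlkjkjklklkkllkk$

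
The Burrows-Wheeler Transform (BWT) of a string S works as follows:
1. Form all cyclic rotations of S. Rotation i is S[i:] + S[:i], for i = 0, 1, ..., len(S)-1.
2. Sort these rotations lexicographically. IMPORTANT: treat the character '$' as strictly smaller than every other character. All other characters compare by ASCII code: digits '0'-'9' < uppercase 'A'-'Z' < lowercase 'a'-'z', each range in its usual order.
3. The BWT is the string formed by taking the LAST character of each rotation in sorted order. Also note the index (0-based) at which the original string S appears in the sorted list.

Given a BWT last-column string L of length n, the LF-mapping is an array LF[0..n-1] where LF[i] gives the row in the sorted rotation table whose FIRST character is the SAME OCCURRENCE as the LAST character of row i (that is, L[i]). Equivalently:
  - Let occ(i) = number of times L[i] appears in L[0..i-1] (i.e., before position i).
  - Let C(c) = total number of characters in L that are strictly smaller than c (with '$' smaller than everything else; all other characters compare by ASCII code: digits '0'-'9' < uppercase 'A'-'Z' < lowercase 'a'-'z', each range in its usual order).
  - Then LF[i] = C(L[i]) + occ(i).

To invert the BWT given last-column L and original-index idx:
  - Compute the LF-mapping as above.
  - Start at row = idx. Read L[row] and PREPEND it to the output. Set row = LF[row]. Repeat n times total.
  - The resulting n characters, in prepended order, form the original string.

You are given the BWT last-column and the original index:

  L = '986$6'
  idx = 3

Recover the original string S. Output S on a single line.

Answer: 8669$

Derivation:
LF mapping: 4 3 1 0 2
Walk LF starting at row 3, prepending L[row]:
  step 1: row=3, L[3]='$', prepend. Next row=LF[3]=0
  step 2: row=0, L[0]='9', prepend. Next row=LF[0]=4
  step 3: row=4, L[4]='6', prepend. Next row=LF[4]=2
  step 4: row=2, L[2]='6', prepend. Next row=LF[2]=1
  step 5: row=1, L[1]='8', prepend. Next row=LF[1]=3
Reversed output: 8669$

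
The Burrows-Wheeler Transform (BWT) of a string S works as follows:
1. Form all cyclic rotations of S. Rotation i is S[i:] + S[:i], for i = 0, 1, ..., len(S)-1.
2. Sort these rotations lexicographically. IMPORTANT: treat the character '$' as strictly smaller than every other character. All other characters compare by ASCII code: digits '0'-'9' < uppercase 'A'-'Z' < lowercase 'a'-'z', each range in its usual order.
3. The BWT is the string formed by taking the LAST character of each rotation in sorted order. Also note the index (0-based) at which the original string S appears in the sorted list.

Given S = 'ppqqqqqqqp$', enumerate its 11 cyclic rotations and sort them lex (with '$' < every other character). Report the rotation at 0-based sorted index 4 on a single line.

Answer: qp$ppqqqqqq

Derivation:
All 11 rotations (rotation i = S[i:]+S[:i]):
  rot[0] = ppqqqqqqqp$
  rot[1] = pqqqqqqqp$p
  rot[2] = qqqqqqqp$pp
  rot[3] = qqqqqqp$ppq
  rot[4] = qqqqqp$ppqq
  rot[5] = qqqqp$ppqqq
  rot[6] = qqqp$ppqqqq
  rot[7] = qqp$ppqqqqq
  rot[8] = qp$ppqqqqqq
  rot[9] = p$ppqqqqqqq
  rot[10] = $ppqqqqqqqp
Sorted (with $ < everything):
  sorted[0] = $ppqqqqqqqp
  sorted[1] = p$ppqqqqqqq
  sorted[2] = ppqqqqqqqp$
  sorted[3] = pqqqqqqqp$p
  sorted[4] = qp$ppqqqqqq
  sorted[5] = qqp$ppqqqqq
  sorted[6] = qqqp$ppqqqq
  sorted[7] = qqqqp$ppqqq
  sorted[8] = qqqqqp$ppqq
  sorted[9] = qqqqqqp$ppq
  sorted[10] = qqqqqqqp$pp
sorted[4] = qp$ppqqqqqq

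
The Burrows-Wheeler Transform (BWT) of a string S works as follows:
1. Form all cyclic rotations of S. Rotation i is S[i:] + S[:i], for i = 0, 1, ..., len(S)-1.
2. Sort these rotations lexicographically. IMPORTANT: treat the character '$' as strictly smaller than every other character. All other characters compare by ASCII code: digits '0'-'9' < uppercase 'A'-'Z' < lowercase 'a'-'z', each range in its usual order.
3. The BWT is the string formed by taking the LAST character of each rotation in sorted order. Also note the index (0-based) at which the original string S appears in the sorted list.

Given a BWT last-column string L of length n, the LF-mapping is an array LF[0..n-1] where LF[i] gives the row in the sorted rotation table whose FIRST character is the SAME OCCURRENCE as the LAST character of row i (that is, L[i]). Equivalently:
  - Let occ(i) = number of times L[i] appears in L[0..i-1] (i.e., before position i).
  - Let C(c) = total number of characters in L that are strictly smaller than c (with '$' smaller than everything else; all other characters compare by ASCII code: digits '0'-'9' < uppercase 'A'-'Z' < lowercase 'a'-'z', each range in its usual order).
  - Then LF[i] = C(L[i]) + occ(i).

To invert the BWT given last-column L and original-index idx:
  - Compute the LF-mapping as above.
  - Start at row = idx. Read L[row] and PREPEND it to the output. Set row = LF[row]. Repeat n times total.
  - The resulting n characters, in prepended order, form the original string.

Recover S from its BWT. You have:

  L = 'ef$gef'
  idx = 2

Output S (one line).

Answer: efgfe$

Derivation:
LF mapping: 1 3 0 5 2 4
Walk LF starting at row 2, prepending L[row]:
  step 1: row=2, L[2]='$', prepend. Next row=LF[2]=0
  step 2: row=0, L[0]='e', prepend. Next row=LF[0]=1
  step 3: row=1, L[1]='f', prepend. Next row=LF[1]=3
  step 4: row=3, L[3]='g', prepend. Next row=LF[3]=5
  step 5: row=5, L[5]='f', prepend. Next row=LF[5]=4
  step 6: row=4, L[4]='e', prepend. Next row=LF[4]=2
Reversed output: efgfe$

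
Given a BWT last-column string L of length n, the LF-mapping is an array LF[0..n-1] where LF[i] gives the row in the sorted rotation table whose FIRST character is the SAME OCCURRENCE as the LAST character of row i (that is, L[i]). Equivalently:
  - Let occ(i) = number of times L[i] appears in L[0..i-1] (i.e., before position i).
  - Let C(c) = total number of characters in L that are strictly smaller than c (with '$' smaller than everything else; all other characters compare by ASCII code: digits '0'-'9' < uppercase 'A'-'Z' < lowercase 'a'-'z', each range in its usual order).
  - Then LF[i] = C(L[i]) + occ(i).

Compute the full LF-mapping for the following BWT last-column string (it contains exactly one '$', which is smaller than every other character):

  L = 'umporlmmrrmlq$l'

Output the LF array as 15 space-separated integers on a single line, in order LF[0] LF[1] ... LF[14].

Char counts: '$':1, 'l':3, 'm':4, 'o':1, 'p':1, 'q':1, 'r':3, 'u':1
C (first-col start): C('$')=0, C('l')=1, C('m')=4, C('o')=8, C('p')=9, C('q')=10, C('r')=11, C('u')=14
L[0]='u': occ=0, LF[0]=C('u')+0=14+0=14
L[1]='m': occ=0, LF[1]=C('m')+0=4+0=4
L[2]='p': occ=0, LF[2]=C('p')+0=9+0=9
L[3]='o': occ=0, LF[3]=C('o')+0=8+0=8
L[4]='r': occ=0, LF[4]=C('r')+0=11+0=11
L[5]='l': occ=0, LF[5]=C('l')+0=1+0=1
L[6]='m': occ=1, LF[6]=C('m')+1=4+1=5
L[7]='m': occ=2, LF[7]=C('m')+2=4+2=6
L[8]='r': occ=1, LF[8]=C('r')+1=11+1=12
L[9]='r': occ=2, LF[9]=C('r')+2=11+2=13
L[10]='m': occ=3, LF[10]=C('m')+3=4+3=7
L[11]='l': occ=1, LF[11]=C('l')+1=1+1=2
L[12]='q': occ=0, LF[12]=C('q')+0=10+0=10
L[13]='$': occ=0, LF[13]=C('$')+0=0+0=0
L[14]='l': occ=2, LF[14]=C('l')+2=1+2=3

Answer: 14 4 9 8 11 1 5 6 12 13 7 2 10 0 3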